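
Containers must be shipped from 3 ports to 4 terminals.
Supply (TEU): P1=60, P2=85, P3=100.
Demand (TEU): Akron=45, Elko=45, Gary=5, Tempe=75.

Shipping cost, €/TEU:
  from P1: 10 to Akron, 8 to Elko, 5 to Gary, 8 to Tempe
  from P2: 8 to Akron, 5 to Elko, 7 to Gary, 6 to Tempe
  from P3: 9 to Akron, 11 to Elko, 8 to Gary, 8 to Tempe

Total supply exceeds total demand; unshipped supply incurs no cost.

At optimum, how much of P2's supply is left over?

An optimal plan:
  P1->Gary: 5 × €5 = €25
  P2->Elko: 45 × €5 = €225
  P2->Tempe: 40 × €6 = €240
  P3->Akron: 45 × €9 = €405
  P3->Tempe: 35 × €8 = €280
Total cost = €1175.
P2 ships 85 of its 85, leaving 0.

0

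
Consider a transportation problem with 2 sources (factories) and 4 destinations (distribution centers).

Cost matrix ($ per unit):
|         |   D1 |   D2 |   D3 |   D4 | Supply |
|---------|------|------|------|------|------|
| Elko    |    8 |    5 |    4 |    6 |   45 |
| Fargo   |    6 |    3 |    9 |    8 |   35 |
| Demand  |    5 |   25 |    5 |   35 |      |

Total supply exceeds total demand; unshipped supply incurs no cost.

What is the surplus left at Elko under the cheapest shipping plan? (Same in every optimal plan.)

5

An optimal plan:
  Elko→D3: 5 pallets
  Elko→D4: 35 pallets
  Fargo→D1: 5 pallets
  Fargo→D2: 25 pallets
Total cost = $335.
Elko ships 40 of its 45, leaving 5.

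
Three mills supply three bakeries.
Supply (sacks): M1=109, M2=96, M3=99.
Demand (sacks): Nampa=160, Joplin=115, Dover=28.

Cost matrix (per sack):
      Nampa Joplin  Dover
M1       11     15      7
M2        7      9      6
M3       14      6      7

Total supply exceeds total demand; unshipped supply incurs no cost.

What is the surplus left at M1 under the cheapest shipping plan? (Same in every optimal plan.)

An optimal plan:
  M1–Nampa: 80 × 11 = 880
  M1–Dover: 28 × 7 = 196
  M2–Nampa: 80 × 7 = 560
  M2–Joplin: 16 × 9 = 144
  M3–Joplin: 99 × 6 = 594
Total cost = 2374.
M1 ships 108 of its 109, leaving 1.

1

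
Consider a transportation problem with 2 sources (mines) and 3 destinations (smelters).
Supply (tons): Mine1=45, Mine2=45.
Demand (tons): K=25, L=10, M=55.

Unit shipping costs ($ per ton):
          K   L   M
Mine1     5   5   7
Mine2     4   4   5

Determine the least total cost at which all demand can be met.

470

Optimal allocation:
  Mine1→K: 25 × $5 = $125
  Mine1→L: 10 × $5 = $50
  Mine1→M: 10 × $7 = $70
  Mine2→M: 45 × $5 = $225
Total = 125 + 50 + 70 + 225 = $470.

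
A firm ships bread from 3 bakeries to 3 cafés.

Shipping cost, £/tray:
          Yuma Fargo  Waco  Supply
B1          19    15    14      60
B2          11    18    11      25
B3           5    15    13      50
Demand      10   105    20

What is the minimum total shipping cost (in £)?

One minimum-cost allocation:
  B1–Fargo: 60 × £15 = £900
  B2–Fargo: 5 × £18 = £90
  B2–Waco: 20 × £11 = £220
  B3–Yuma: 10 × £5 = £50
  B3–Fargo: 40 × £15 = £600
Total = 900 + 90 + 220 + 50 + 600 = £1860.
(Supply check: B1 ships 60; B2 ships 25; B3 ships 50.)

1860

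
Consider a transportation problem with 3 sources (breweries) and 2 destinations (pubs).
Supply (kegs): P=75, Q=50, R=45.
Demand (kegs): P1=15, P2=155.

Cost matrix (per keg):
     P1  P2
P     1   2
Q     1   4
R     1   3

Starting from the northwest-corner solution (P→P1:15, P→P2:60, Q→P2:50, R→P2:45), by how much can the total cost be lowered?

30

Current plan cost = 15·1 + 60·2 + 50·4 + 45·3 = 470.
Optimal plan:
  P to P2: 75 × 2 = 150
  Q to P1: 15 × 1 = 15
  Q to P2: 35 × 4 = 140
  R to P2: 45 × 3 = 135
Optimal cost = 440.
Saving = 470 − 440 = 30.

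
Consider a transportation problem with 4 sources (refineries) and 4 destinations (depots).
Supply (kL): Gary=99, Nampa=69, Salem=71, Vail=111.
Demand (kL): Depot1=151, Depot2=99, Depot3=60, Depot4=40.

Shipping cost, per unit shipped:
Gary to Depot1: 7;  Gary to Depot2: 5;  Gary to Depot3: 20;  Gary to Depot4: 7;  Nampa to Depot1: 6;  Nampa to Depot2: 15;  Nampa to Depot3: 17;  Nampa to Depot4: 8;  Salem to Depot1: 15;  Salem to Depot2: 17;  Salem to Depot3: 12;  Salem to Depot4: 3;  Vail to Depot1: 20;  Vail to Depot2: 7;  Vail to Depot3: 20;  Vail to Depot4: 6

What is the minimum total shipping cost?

Optimal allocation:
  Gary→Depot1: 82 × 7 = 574
  Gary→Depot2: 17 × 5 = 85
  Nampa→Depot1: 69 × 6 = 414
  Salem→Depot3: 60 × 12 = 720
  Salem→Depot4: 11 × 3 = 33
  Vail→Depot2: 82 × 7 = 574
  Vail→Depot4: 29 × 6 = 174
Total = 574 + 85 + 414 + 720 + 33 + 574 + 174 = 2574.

2574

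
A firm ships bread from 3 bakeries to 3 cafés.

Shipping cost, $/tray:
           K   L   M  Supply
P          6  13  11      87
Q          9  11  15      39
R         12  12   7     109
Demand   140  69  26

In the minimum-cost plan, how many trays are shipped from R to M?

26

Solving gives:
  P→K: 87 × $6 = $522
  Q→K: 39 × $9 = $351
  R→K: 14 × $12 = $168
  R→L: 69 × $12 = $828
  R→M: 26 × $7 = $182
Total cost = $2051.
So R→M carries 26 trays.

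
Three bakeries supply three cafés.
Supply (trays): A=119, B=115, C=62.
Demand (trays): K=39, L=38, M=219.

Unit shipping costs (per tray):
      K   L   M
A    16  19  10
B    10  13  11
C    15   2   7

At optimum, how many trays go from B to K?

39

Optimal shipments:
  A to M: 119 × 10 = 1190
  B to K: 39 × 10 = 390
  B to M: 76 × 11 = 836
  C to L: 38 × 2 = 76
  C to M: 24 × 7 = 168
Total cost = 2660.
So B→K carries 39 trays.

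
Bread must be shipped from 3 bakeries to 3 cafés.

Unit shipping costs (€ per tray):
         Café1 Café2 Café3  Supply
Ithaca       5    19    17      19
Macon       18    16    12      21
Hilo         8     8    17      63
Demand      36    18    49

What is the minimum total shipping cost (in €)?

One minimum-cost allocation:
  Ithaca to Café1: 19 × €5 = €95
  Macon to Café3: 21 × €12 = €252
  Hilo to Café1: 17 × €8 = €136
  Hilo to Café2: 18 × €8 = €144
  Hilo to Café3: 28 × €17 = €476
Total = 95 + 252 + 136 + 144 + 476 = €1103.
(Supply check: Ithaca ships 19; Macon ships 21; Hilo ships 63.)

1103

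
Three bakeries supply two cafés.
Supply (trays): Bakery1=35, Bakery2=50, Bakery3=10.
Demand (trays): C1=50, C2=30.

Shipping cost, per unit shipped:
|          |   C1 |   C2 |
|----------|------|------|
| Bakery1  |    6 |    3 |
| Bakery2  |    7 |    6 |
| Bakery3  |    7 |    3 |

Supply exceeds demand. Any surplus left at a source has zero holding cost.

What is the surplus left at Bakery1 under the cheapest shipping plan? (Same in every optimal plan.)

Minimum-cost shipments:
  Bakery1→C1: 15 × 6 = 90
  Bakery1→C2: 20 × 3 = 60
  Bakery2→C1: 35 × 7 = 245
  Bakery3→C2: 10 × 3 = 30
Total cost = 425.
Bakery1 ships 35 of its 35, leaving 0.

0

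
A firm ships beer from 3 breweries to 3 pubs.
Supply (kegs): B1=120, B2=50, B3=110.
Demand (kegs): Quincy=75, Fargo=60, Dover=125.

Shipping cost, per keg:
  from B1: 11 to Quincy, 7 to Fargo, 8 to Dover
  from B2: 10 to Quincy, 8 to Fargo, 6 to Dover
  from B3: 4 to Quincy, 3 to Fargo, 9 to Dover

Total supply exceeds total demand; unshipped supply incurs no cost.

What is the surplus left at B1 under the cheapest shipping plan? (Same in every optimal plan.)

20

An optimal plan:
  B1→Fargo: 25 × 7 = 175
  B1→Dover: 75 × 8 = 600
  B2→Dover: 50 × 6 = 300
  B3→Quincy: 75 × 4 = 300
  B3→Fargo: 35 × 3 = 105
Total cost = 1480.
B1 ships 100 of its 120, leaving 20.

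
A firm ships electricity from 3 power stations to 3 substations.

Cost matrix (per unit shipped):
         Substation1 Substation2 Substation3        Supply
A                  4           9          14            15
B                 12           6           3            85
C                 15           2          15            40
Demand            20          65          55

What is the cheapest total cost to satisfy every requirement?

An optimal shipping plan:
  A to Substation1: 15 × 4 = 60
  B to Substation1: 5 × 12 = 60
  B to Substation2: 25 × 6 = 150
  B to Substation3: 55 × 3 = 165
  C to Substation2: 40 × 2 = 80
Total = 60 + 60 + 150 + 165 + 80 = 515.

515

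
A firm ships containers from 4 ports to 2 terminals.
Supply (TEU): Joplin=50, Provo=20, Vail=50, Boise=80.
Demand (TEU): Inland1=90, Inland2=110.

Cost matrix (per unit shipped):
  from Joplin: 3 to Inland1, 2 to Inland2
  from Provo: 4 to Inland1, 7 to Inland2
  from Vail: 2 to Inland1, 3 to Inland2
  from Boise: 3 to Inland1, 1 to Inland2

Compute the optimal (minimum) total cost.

380

One minimum-cost allocation:
  Joplin→Inland1: 20 × 3 = 60
  Joplin→Inland2: 30 × 2 = 60
  Provo→Inland1: 20 × 4 = 80
  Vail→Inland1: 50 × 2 = 100
  Boise→Inland2: 80 × 1 = 80
Total = 60 + 60 + 80 + 100 + 80 = 380.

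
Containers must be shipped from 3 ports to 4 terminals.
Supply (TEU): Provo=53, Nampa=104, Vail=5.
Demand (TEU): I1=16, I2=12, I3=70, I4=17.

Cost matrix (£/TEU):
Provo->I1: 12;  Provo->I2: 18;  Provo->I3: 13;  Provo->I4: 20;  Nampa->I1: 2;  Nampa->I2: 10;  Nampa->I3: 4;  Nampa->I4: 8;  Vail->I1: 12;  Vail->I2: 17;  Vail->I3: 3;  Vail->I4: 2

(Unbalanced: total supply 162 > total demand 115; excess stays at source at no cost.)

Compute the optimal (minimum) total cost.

A cheapest plan:
  Provo→I2: 6 × £18 = £108
  Nampa→I1: 16 × £2 = £32
  Nampa→I2: 6 × £10 = £60
  Nampa→I3: 70 × £4 = £280
  Nampa→I4: 12 × £8 = £96
  Vail→I4: 5 × £2 = £10
Total = 108 + 32 + 60 + 280 + 96 + 10 = £586.

586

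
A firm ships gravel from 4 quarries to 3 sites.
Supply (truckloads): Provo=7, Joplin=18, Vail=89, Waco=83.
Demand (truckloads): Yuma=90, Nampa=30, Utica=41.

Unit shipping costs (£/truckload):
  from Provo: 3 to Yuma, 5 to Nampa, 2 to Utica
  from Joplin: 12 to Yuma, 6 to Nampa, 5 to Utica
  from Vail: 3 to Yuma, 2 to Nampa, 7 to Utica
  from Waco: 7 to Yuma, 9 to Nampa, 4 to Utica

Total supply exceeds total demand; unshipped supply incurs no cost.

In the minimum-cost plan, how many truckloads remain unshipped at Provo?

An optimal plan:
  Provo–Yuma: 7 × £3 = £21
  Joplin–Nampa: 18 × £6 = £108
  Vail–Yuma: 77 × £3 = £231
  Vail–Nampa: 12 × £2 = £24
  Waco–Yuma: 6 × £7 = £42
  Waco–Utica: 41 × £4 = £164
Total cost = £590.
Provo ships 7 of its 7, leaving 0.

0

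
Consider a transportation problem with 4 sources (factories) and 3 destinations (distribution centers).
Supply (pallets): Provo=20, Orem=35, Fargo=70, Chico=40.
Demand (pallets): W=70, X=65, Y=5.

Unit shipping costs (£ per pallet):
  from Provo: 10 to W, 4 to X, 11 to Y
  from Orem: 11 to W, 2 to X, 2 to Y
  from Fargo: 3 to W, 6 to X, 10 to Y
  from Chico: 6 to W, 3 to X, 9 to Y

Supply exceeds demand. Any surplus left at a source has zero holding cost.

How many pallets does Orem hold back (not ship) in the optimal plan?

0

An optimal plan:
  Orem to X: 30 pallets
  Orem to Y: 5 pallets
  Fargo to W: 70 pallets
  Chico to X: 35 pallets
Total cost = £385.
Orem ships 35 of its 35, leaving 0.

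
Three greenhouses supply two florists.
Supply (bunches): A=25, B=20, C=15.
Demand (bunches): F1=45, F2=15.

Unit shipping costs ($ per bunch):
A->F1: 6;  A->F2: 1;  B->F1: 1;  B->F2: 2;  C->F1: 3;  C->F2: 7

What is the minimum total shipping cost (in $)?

An optimal shipping plan:
  A–F1: 10 × $6 = $60
  A–F2: 15 × $1 = $15
  B–F1: 20 × $1 = $20
  C–F1: 15 × $3 = $45
Total = 60 + 15 + 20 + 45 = $140.

140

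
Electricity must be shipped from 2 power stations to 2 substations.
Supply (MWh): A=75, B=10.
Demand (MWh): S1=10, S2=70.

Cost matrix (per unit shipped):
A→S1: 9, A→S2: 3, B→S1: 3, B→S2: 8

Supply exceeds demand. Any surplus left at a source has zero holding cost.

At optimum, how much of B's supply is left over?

An optimal plan:
  A–S2: 70 × 3 = 210
  B–S1: 10 × 3 = 30
Total cost = 240.
B ships 10 of its 10, leaving 0.

0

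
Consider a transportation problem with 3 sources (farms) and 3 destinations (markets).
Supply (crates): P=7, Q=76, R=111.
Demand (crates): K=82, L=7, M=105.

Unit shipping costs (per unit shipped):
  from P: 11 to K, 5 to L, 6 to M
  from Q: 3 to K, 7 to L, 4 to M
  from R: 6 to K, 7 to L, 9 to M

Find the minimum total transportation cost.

An optimal shipping plan:
  P–M: 7 × 6 = 42
  Q–M: 76 × 4 = 304
  R–K: 82 × 6 = 492
  R–L: 7 × 7 = 49
  R–M: 22 × 9 = 198
Total = 42 + 304 + 492 + 49 + 198 = 1085.
(Supply check: P ships 7; Q ships 76; R ships 111.)

1085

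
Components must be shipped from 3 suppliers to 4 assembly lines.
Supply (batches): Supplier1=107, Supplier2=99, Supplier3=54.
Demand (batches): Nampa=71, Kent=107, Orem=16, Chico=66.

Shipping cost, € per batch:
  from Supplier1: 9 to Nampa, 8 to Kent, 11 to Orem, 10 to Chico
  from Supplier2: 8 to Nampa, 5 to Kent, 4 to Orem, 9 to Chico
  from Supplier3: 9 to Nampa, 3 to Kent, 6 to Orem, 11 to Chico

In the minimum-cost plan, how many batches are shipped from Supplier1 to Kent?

0

Solving gives:
  Supplier1–Nampa: 41 × €9 = €369
  Supplier1–Chico: 66 × €10 = €660
  Supplier2–Nampa: 30 × €8 = €240
  Supplier2–Kent: 53 × €5 = €265
  Supplier2–Orem: 16 × €4 = €64
  Supplier3–Kent: 54 × €3 = €162
Total cost = €1760.
The route Supplier1→Kent is not used.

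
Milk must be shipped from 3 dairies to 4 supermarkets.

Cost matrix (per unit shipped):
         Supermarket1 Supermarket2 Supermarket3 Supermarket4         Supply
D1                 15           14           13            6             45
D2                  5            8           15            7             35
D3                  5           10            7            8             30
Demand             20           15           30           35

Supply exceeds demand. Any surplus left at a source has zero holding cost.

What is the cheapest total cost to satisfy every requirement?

640

A cheapest plan:
  D1 to Supermarket4: 35 crates
  D2 to Supermarket1: 20 crates
  D2 to Supermarket2: 15 crates
  D3 to Supermarket3: 30 crates
Total cost = 640.
(Supply check: D1 ships 35; D2 ships 35; D3 ships 30.)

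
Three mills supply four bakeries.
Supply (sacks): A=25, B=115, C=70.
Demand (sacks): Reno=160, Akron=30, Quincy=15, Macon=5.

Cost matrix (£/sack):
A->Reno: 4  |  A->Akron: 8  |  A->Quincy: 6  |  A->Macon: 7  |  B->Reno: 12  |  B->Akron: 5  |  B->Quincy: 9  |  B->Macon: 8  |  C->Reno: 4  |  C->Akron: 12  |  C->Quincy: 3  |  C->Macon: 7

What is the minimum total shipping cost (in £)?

1485

A cheapest plan:
  A->Reno: 25 sacks
  B->Reno: 65 sacks
  B->Akron: 30 sacks
  B->Quincy: 15 sacks
  B->Macon: 5 sacks
  C->Reno: 70 sacks
Total cost = £1485.
(Supply check: A ships 25; B ships 115; C ships 70.)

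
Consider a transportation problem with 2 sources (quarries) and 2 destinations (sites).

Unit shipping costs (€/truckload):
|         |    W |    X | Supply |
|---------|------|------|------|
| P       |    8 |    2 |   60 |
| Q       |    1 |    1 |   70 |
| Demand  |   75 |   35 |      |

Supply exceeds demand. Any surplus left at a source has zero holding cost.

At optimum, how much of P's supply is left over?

Minimum-cost shipments:
  P to W: 5 × €8 = €40
  P to X: 35 × €2 = €70
  Q to W: 70 × €1 = €70
Total cost = €180.
P ships 40 of its 60, leaving 20.

20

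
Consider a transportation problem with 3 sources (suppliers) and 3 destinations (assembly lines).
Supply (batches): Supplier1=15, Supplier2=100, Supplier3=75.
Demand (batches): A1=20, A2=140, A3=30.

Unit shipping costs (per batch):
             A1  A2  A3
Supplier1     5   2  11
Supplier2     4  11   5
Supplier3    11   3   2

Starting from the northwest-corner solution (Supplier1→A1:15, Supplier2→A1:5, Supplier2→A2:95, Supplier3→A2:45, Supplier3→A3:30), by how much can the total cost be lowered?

Current plan cost = 15·5 + 5·4 + 95·11 + 45·3 + 30·2 = 1335.
Optimal plan:
  Supplier1–A2: 15 × 2 = 30
  Supplier2–A1: 20 × 4 = 80
  Supplier2–A2: 50 × 11 = 550
  Supplier2–A3: 30 × 5 = 150
  Supplier3–A2: 75 × 3 = 225
Optimal cost = 1035.
Saving = 1335 − 1035 = 300.

300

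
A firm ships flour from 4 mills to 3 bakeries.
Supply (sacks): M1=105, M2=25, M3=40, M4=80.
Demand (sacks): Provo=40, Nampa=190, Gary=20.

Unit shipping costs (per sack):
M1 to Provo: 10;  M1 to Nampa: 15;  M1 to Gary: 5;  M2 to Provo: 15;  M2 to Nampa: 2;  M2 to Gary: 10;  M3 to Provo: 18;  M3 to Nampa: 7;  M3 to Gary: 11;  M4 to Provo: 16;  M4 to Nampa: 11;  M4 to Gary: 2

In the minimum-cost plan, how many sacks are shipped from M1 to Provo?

Optimal shipments:
  M1–Provo: 40 × 10 = 400
  M1–Nampa: 45 × 15 = 675
  M1–Gary: 20 × 5 = 100
  M2–Nampa: 25 × 2 = 50
  M3–Nampa: 40 × 7 = 280
  M4–Nampa: 80 × 11 = 880
Total cost = 2385.
So M1→Provo carries 40 sacks.

40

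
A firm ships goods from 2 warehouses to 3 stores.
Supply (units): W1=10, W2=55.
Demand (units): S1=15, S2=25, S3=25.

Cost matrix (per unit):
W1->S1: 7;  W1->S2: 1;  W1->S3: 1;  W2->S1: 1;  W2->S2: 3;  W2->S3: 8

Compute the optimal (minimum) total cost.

Optimal allocation:
  W1→S3: 10 units
  W2→S1: 15 units
  W2→S2: 25 units
  W2→S3: 15 units
Total cost = 220.

220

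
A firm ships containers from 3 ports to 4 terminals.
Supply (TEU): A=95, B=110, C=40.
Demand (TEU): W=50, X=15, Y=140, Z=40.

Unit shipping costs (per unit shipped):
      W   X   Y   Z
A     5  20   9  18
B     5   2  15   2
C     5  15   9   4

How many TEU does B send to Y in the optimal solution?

The minimum-cost plan:
  A–Y: 95 × 9 = 855
  B–W: 50 × 5 = 250
  B–X: 15 × 2 = 30
  B–Y: 5 × 15 = 75
  B–Z: 40 × 2 = 80
  C–Y: 40 × 9 = 360
Total cost = 1650.
So B→Y carries 5 TEU.

5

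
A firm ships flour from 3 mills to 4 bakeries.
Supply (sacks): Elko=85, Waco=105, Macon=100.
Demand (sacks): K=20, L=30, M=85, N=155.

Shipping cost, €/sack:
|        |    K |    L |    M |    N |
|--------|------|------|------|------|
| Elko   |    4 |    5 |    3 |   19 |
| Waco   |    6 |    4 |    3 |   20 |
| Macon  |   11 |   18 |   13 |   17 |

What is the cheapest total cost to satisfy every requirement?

One minimum-cost allocation:
  Elko–K: 20 sacks
  Elko–M: 10 sacks
  Elko–N: 55 sacks
  Waco–L: 30 sacks
  Waco–M: 75 sacks
  Macon–N: 100 sacks
Total cost = €3200.

3200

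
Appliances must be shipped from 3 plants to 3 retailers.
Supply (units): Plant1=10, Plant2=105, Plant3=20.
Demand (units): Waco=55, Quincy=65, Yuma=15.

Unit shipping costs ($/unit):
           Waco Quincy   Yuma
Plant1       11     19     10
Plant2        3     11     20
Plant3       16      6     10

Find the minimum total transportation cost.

955

A cheapest plan:
  Plant1 to Yuma: 10 × $10 = $100
  Plant2 to Waco: 55 × $3 = $165
  Plant2 to Quincy: 50 × $11 = $550
  Plant3 to Quincy: 15 × $6 = $90
  Plant3 to Yuma: 5 × $10 = $50
Total = 100 + 165 + 550 + 90 + 50 = $955.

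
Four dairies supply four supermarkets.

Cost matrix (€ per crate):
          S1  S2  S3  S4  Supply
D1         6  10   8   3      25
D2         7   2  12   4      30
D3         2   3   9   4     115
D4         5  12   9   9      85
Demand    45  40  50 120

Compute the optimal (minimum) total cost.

A cheapest plan:
  D1->S4: 25 × €3 = €75
  D2->S2: 30 × €2 = €60
  D3->S1: 10 × €2 = €20
  D3->S2: 10 × €3 = €30
  D3->S4: 95 × €4 = €380
  D4->S1: 35 × €5 = €175
  D4->S3: 50 × €9 = €450
Total = 75 + 60 + 20 + 30 + 380 + 175 + 450 = €1190.

1190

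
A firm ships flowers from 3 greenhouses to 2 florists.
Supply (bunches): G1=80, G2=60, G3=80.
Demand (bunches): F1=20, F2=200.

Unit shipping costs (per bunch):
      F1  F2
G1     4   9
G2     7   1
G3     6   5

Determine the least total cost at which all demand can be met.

Optimal allocation:
  G1→F1: 20 bunches
  G1→F2: 60 bunches
  G2→F2: 60 bunches
  G3→F2: 80 bunches
Total cost = 1080.

1080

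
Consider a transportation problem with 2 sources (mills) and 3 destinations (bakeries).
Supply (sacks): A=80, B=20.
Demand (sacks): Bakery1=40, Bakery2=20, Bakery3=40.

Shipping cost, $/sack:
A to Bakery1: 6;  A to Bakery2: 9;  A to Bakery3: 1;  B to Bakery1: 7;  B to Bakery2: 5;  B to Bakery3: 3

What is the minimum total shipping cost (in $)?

380

A cheapest plan:
  A→Bakery1: 40 × $6 = $240
  A→Bakery3: 40 × $1 = $40
  B→Bakery2: 20 × $5 = $100
Total = 240 + 40 + 100 = $380.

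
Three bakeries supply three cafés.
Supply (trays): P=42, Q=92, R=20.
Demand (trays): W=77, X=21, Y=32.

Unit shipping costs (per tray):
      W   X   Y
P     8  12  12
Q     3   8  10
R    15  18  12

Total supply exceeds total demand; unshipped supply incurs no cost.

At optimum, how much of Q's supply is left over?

0

An optimal plan:
  P–X: 6 × 12 = 72
  P–Y: 12 × 12 = 144
  Q–W: 77 × 3 = 231
  Q–X: 15 × 8 = 120
  R–Y: 20 × 12 = 240
Total cost = 807.
Q ships 92 of its 92, leaving 0.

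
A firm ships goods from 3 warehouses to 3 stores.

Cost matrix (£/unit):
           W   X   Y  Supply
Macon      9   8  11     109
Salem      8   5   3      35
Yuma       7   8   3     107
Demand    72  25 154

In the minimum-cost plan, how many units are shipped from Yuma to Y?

107

Solving gives:
  Macon–W: 72 × £9 = £648
  Macon–X: 25 × £8 = £200
  Macon–Y: 12 × £11 = £132
  Salem–Y: 35 × £3 = £105
  Yuma–Y: 107 × £3 = £321
Total cost = £1406.
So Yuma→Y carries 107 units.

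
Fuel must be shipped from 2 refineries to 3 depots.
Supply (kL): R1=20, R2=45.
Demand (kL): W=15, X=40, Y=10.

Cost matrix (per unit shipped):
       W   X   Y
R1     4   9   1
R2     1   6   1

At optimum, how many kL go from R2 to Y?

0

Optimal shipments:
  R1–X: 10 × 9 = 90
  R1–Y: 10 × 1 = 10
  R2–W: 15 × 1 = 15
  R2–X: 30 × 6 = 180
Total cost = 295.
The route R2→Y is not used.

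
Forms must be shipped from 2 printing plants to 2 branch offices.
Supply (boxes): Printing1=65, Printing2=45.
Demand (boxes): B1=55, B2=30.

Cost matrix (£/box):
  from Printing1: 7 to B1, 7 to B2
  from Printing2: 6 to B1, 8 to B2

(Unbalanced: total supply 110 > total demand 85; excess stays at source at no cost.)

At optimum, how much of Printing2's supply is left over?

0

Minimum-cost shipments:
  Printing1->B1: 10 × £7 = £70
  Printing1->B2: 30 × £7 = £210
  Printing2->B1: 45 × £6 = £270
Total cost = £550.
Printing2 ships 45 of its 45, leaving 0.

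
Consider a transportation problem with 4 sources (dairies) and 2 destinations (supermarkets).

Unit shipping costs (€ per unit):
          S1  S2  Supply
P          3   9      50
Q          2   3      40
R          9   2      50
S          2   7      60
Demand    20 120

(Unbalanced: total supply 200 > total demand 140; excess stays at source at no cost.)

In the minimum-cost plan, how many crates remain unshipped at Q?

Minimum-cost shipments:
  Q–S2: 40 × €3 = €120
  R–S2: 50 × €2 = €100
  S–S1: 20 × €2 = €40
  S–S2: 30 × €7 = €210
Total cost = €470.
Q ships 40 of its 40, leaving 0.

0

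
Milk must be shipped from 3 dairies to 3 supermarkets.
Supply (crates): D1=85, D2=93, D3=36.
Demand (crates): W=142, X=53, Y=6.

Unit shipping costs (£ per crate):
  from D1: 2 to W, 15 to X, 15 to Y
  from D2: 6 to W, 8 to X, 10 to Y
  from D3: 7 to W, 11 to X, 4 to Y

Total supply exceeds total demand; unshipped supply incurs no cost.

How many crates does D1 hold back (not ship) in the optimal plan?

0

An optimal plan:
  D1–W: 85 × £2 = £170
  D2–W: 40 × £6 = £240
  D2–X: 53 × £8 = £424
  D3–W: 17 × £7 = £119
  D3–Y: 6 × £4 = £24
Total cost = £977.
D1 ships 85 of its 85, leaving 0.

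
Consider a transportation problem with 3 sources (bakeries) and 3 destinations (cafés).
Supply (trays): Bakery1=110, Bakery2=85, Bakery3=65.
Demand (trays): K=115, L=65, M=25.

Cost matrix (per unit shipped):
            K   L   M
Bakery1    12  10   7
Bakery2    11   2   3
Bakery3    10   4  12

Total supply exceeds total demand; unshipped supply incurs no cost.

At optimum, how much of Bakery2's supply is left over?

Minimum-cost shipments:
  Bakery1->K: 50 × 12 = 600
  Bakery1->M: 5 × 7 = 35
  Bakery2->L: 65 × 2 = 130
  Bakery2->M: 20 × 3 = 60
  Bakery3->K: 65 × 10 = 650
Total cost = 1475.
Bakery2 ships 85 of its 85, leaving 0.

0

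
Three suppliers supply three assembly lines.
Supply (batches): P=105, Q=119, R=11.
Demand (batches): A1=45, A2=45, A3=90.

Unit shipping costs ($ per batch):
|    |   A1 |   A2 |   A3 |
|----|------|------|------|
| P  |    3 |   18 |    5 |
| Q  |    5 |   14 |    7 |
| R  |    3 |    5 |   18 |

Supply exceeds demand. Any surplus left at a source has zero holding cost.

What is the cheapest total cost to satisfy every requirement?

1176

An optimal shipping plan:
  P to A1: 15 × $3 = $45
  P to A3: 90 × $5 = $450
  Q to A1: 30 × $5 = $150
  Q to A2: 34 × $14 = $476
  R to A2: 11 × $5 = $55
Total = 45 + 450 + 150 + 476 + 55 = $1176.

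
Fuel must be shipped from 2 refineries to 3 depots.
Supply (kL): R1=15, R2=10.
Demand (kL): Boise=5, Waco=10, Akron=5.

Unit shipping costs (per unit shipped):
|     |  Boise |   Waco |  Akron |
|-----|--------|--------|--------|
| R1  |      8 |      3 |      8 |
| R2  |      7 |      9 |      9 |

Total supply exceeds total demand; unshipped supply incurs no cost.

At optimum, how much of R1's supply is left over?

0

An optimal plan:
  R1->Waco: 10 × 3 = 30
  R1->Akron: 5 × 8 = 40
  R2->Boise: 5 × 7 = 35
Total cost = 105.
R1 ships 15 of its 15, leaving 0.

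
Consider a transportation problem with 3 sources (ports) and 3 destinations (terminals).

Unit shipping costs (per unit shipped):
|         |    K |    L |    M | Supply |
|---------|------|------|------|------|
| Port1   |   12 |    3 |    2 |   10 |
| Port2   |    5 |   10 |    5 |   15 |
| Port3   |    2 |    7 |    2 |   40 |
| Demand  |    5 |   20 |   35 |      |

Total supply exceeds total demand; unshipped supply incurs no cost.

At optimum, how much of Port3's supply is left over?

0

An optimal plan:
  Port1 to L: 10 × 3 = 30
  Port2 to L: 10 × 10 = 100
  Port3 to K: 5 × 2 = 10
  Port3 to M: 35 × 2 = 70
Total cost = 210.
Port3 ships 40 of its 40, leaving 0.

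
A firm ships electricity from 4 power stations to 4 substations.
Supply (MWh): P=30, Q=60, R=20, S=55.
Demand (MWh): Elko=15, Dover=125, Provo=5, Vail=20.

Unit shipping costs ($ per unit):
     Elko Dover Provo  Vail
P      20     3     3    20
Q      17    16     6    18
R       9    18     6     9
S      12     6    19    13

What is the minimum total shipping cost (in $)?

One minimum-cost allocation:
  P to Dover: 30 × $3 = $90
  Q to Elko: 15 × $17 = $255
  Q to Dover: 40 × $16 = $640
  Q to Provo: 5 × $6 = $30
  R to Vail: 20 × $9 = $180
  S to Dover: 55 × $6 = $330
Total = 90 + 255 + 640 + 30 + 180 + 330 = $1525.
(Supply check: P ships 30; Q ships 60; R ships 20; S ships 55.)

1525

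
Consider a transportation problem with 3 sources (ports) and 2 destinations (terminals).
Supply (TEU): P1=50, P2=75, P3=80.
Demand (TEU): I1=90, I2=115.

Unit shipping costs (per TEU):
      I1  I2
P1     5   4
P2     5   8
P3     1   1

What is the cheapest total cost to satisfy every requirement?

Optimal allocation:
  P1->I2: 50 × 4 = 200
  P2->I1: 75 × 5 = 375
  P3->I1: 15 × 1 = 15
  P3->I2: 65 × 1 = 65
Total = 200 + 375 + 15 + 65 = 655.

655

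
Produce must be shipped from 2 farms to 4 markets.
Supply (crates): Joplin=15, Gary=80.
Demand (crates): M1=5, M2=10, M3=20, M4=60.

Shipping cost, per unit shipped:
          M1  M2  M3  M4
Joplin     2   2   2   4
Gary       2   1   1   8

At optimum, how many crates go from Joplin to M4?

15

The minimum-cost plan:
  Joplin to M4: 15 × 4 = 60
  Gary to M1: 5 × 2 = 10
  Gary to M2: 10 × 1 = 10
  Gary to M3: 20 × 1 = 20
  Gary to M4: 45 × 8 = 360
Total cost = 460.
So Joplin→M4 carries 15 crates.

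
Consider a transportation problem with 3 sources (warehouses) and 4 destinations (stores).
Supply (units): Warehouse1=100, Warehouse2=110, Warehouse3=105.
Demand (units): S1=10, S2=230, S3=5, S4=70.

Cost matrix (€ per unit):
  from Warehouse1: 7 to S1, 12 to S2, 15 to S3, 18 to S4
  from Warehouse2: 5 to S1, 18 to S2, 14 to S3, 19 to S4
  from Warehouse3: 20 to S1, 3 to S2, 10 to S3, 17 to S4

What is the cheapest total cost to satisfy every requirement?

3415

One minimum-cost allocation:
  Warehouse1→S2: 100 × €12 = €1200
  Warehouse2→S1: 10 × €5 = €50
  Warehouse2→S2: 25 × €18 = €450
  Warehouse2→S3: 5 × €14 = €70
  Warehouse2→S4: 70 × €19 = €1330
  Warehouse3→S2: 105 × €3 = €315
Total = 1200 + 50 + 450 + 70 + 1330 + 315 = €3415.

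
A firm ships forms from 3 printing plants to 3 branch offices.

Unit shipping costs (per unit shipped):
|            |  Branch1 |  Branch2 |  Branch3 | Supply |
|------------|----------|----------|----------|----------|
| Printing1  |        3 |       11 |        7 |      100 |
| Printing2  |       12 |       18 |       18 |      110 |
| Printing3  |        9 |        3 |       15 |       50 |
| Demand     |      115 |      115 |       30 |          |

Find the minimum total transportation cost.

2280

One minimum-cost allocation:
  Printing1→Branch1: 70 × 3 = 210
  Printing1→Branch3: 30 × 7 = 210
  Printing2→Branch1: 45 × 12 = 540
  Printing2→Branch2: 65 × 18 = 1170
  Printing3→Branch2: 50 × 3 = 150
Total = 210 + 210 + 540 + 1170 + 150 = 2280.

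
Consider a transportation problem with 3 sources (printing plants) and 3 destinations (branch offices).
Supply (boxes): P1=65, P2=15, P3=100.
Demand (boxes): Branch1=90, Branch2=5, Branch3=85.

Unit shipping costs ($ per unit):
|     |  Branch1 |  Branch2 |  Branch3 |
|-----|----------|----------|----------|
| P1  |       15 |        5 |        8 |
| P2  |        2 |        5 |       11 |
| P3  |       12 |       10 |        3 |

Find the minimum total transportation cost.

One minimum-cost allocation:
  P1 to Branch1: 60 × $15 = $900
  P1 to Branch2: 5 × $5 = $25
  P2 to Branch1: 15 × $2 = $30
  P3 to Branch1: 15 × $12 = $180
  P3 to Branch3: 85 × $3 = $255
Total = 900 + 25 + 30 + 180 + 255 = $1390.
(Supply check: P1 ships 65; P2 ships 15; P3 ships 100.)

1390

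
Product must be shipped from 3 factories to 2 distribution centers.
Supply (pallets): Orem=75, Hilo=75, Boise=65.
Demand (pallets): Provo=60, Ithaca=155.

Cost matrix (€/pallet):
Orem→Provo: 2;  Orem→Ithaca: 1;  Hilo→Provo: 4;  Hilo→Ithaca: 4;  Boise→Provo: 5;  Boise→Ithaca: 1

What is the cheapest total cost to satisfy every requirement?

A cheapest plan:
  Orem→Ithaca: 75 × €1 = €75
  Hilo→Provo: 60 × €4 = €240
  Hilo→Ithaca: 15 × €4 = €60
  Boise→Ithaca: 65 × €1 = €65
Total = 75 + 240 + 60 + 65 = €440.

440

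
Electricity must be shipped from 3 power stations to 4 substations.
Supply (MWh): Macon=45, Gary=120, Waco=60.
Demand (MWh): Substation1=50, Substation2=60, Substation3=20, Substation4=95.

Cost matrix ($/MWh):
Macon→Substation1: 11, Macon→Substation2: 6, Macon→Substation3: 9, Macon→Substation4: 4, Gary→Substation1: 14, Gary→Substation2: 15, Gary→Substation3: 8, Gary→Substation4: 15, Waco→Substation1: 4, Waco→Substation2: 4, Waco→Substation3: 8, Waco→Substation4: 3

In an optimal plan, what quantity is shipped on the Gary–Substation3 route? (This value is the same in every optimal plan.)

The minimum-cost plan:
  Macon to Substation4: 45 × $4 = $180
  Gary to Substation1: 50 × $14 = $700
  Gary to Substation2: 50 × $15 = $750
  Gary to Substation3: 20 × $8 = $160
  Waco to Substation2: 10 × $4 = $40
  Waco to Substation4: 50 × $3 = $150
Total cost = $1980.
So Gary→Substation3 carries 20 MWh.

20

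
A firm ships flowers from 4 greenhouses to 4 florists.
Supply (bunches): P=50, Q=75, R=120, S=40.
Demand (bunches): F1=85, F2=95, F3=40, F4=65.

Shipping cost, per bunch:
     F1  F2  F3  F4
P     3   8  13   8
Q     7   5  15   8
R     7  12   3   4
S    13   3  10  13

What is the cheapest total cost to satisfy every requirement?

Optimal allocation:
  P->F1: 50 × 3 = 150
  Q->F1: 20 × 7 = 140
  Q->F2: 55 × 5 = 275
  R->F1: 15 × 7 = 105
  R->F3: 40 × 3 = 120
  R->F4: 65 × 4 = 260
  S->F2: 40 × 3 = 120
Total = 150 + 140 + 275 + 105 + 120 + 260 + 120 = 1170.

1170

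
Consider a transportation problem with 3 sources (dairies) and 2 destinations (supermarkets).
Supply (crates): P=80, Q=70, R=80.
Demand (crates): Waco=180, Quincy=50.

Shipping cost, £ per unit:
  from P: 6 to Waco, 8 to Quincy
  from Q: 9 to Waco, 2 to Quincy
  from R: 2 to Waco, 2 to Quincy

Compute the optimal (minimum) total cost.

An optimal shipping plan:
  P–Waco: 80 crates
  Q–Waco: 20 crates
  Q–Quincy: 50 crates
  R–Waco: 80 crates
Total cost = £920.
(Supply check: P ships 80; Q ships 70; R ships 80.)

920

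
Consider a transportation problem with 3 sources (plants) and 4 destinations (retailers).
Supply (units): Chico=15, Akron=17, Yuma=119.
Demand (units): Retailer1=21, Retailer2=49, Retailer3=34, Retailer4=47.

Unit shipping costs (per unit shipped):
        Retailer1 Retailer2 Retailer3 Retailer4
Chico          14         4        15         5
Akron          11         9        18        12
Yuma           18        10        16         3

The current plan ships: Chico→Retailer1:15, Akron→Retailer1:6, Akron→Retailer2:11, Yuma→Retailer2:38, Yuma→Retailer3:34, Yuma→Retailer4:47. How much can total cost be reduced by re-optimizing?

Current plan cost = 15·14 + 6·11 + 11·9 + 38·10 + 34·16 + 47·3 = 1440.
Optimal plan:
  Chico–Retailer2: 15 × 4 = 60
  Akron–Retailer1: 17 × 11 = 187
  Yuma–Retailer1: 4 × 18 = 72
  Yuma–Retailer2: 34 × 10 = 340
  Yuma–Retailer3: 34 × 16 = 544
  Yuma–Retailer4: 47 × 3 = 141
Optimal cost = 1344.
Saving = 1440 − 1344 = 96.

96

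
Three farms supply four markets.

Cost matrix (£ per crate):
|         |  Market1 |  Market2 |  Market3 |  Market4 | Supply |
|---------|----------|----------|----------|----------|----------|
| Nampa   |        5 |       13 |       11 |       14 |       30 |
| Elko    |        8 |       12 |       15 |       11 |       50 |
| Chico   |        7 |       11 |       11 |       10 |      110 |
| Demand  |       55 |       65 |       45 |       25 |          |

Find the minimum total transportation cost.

1835

One minimum-cost allocation:
  Nampa→Market1: 30 crates
  Elko→Market2: 50 crates
  Chico→Market1: 25 crates
  Chico→Market2: 15 crates
  Chico→Market3: 45 crates
  Chico→Market4: 25 crates
Total cost = £1835.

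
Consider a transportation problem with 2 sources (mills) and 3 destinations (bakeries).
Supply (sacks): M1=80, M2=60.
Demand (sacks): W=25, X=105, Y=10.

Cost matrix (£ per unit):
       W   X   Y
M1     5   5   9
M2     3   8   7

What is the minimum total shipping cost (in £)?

An optimal shipping plan:
  M1 to X: 80 × £5 = £400
  M2 to W: 25 × £3 = £75
  M2 to X: 25 × £8 = £200
  M2 to Y: 10 × £7 = £70
Total = 400 + 75 + 200 + 70 = £745.
(Supply check: M1 ships 80; M2 ships 60.)

745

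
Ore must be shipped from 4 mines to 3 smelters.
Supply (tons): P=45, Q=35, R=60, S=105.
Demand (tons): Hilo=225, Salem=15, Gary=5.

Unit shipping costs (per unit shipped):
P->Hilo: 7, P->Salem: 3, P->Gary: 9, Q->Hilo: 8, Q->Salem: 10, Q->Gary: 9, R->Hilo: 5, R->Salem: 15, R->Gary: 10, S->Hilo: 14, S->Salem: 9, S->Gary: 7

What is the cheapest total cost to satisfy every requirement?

2255

One minimum-cost allocation:
  P->Hilo: 45 tons
  Q->Hilo: 35 tons
  R->Hilo: 60 tons
  S->Hilo: 85 tons
  S->Salem: 15 tons
  S->Gary: 5 tons
Total cost = 2255.
(Supply check: P ships 45; Q ships 35; R ships 60; S ships 105.)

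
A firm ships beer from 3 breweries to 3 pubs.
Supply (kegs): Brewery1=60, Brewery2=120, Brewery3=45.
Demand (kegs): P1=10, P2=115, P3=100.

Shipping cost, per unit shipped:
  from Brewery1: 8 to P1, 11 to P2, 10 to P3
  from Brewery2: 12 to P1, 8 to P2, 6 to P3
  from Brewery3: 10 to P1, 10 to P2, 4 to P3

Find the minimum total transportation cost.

A cheapest plan:
  Brewery1–P1: 10 kegs
  Brewery1–P2: 50 kegs
  Brewery2–P2: 65 kegs
  Brewery2–P3: 55 kegs
  Brewery3–P3: 45 kegs
Total cost = 1660.

1660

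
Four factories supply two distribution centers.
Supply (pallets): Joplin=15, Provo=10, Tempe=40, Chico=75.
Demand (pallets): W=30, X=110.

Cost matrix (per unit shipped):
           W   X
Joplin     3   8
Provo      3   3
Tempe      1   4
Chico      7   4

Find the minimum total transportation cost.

A cheapest plan:
  Joplin to W: 15 × 3 = 45
  Provo to X: 10 × 3 = 30
  Tempe to W: 15 × 1 = 15
  Tempe to X: 25 × 4 = 100
  Chico to X: 75 × 4 = 300
Total = 45 + 30 + 15 + 100 + 300 = 490.
(Supply check: Joplin ships 15; Provo ships 10; Tempe ships 40; Chico ships 75.)

490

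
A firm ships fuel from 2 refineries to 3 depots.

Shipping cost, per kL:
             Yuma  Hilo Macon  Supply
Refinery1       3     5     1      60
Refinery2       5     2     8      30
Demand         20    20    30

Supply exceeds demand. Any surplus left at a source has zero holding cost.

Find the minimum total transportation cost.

One minimum-cost allocation:
  Refinery1->Yuma: 20 × 3 = 60
  Refinery1->Macon: 30 × 1 = 30
  Refinery2->Hilo: 20 × 2 = 40
Total = 60 + 30 + 40 = 130.

130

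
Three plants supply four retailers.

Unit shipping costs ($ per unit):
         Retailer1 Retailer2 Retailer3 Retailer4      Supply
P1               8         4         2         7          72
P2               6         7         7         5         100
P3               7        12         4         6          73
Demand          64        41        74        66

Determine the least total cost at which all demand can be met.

A cheapest plan:
  P1->Retailer2: 41 × $4 = $164
  P1->Retailer3: 31 × $2 = $62
  P2->Retailer1: 64 × $6 = $384
  P2->Retailer4: 36 × $5 = $180
  P3->Retailer3: 43 × $4 = $172
  P3->Retailer4: 30 × $6 = $180
Total = 164 + 62 + 384 + 180 + 172 + 180 = $1142.

1142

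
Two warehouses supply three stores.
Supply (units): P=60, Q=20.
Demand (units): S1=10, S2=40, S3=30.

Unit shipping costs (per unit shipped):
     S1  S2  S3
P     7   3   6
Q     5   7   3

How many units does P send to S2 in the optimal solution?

The minimum-cost plan:
  P->S1: 10 units
  P->S2: 40 units
  P->S3: 10 units
  Q->S3: 20 units
Total cost = 310.
So P→S2 carries 40 units.

40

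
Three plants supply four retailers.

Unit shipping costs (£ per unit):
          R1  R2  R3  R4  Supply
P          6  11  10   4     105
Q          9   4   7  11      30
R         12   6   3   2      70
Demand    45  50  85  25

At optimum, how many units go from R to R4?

Optimal shipments:
  P→R1: 45 units
  P→R2: 20 units
  P→R3: 15 units
  P→R4: 25 units
  Q→R2: 30 units
  R→R3: 70 units
Total cost = £1070.
The route R→R4 is not used.

0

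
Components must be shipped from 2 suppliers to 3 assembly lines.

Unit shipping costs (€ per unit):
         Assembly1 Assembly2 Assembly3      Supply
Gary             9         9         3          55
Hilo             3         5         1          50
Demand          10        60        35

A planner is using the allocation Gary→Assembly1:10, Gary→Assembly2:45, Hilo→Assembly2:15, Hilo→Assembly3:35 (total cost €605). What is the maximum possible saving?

90

Current plan cost = 10·9 + 45·9 + 15·5 + 35·1 = €605.
Optimal plan:
  Gary→Assembly2: 20 × €9 = €180
  Gary→Assembly3: 35 × €3 = €105
  Hilo→Assembly1: 10 × €3 = €30
  Hilo→Assembly2: 40 × €5 = €200
Optimal cost = €515.
Saving = 605 − 515 = €90.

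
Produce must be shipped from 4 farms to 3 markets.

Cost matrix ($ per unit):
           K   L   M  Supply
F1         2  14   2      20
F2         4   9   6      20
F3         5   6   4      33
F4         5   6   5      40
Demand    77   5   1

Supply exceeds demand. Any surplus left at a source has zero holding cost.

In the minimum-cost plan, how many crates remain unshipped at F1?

0

An optimal plan:
  F1 to K: 20 × $2 = $40
  F2 to K: 20 × $4 = $80
  F3 to K: 32 × $5 = $160
  F3 to M: 1 × $4 = $4
  F4 to K: 5 × $5 = $25
  F4 to L: 5 × $6 = $30
Total cost = $339.
F1 ships 20 of its 20, leaving 0.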